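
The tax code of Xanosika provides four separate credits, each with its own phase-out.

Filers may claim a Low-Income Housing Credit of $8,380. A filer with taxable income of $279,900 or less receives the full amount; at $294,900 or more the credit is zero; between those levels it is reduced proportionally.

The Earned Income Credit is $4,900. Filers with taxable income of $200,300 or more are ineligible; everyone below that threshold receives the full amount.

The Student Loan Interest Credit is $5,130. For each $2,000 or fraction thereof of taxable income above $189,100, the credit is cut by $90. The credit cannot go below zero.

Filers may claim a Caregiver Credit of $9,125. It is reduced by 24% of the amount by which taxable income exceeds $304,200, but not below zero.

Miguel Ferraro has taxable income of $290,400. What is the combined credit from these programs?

Low-Income Housing Credit: $290,400 is $10,500 into a $15,000 phase-out range, leaving 4,500/15,000 of the credit: $8,380 × 4,500/15,000 = $2,514.
Earned Income Credit: $290,400 meets or exceeds the $200,300 cutoff, so the credit is $0.
Student Loan Interest Credit: income exceeds $189,100 by $101,300, which is 51 full-or-partial $2,000 increments; reduction = 51 × $90 = $4,590, leaving $540.
Caregiver Credit: $290,400 is at or below the $304,200 threshold, so the full $9,125 applies.
Total: $2,514 + $0 + $540 + $9,125 = $12,179.

$12,179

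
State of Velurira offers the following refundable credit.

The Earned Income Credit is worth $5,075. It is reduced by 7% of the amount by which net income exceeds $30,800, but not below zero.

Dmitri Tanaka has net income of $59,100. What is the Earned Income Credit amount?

Earned Income Credit: 7% of the $28,300 excess over $30,800 is $1,981; credit = $5,075 − $1,981 = $3,094.

$3,094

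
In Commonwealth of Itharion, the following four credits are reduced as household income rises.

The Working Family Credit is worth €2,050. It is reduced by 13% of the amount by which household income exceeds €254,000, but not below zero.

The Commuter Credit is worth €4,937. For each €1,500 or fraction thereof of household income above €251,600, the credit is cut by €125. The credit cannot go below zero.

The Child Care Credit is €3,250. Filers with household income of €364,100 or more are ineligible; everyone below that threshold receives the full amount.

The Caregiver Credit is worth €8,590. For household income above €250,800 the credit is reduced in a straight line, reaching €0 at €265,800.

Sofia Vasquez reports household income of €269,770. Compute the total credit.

Working Family Credit: 13% of the €15,770 excess over €254,000 is €2,050.10 ≥ base, so the credit is €0.
Commuter Credit: income exceeds €251,600 by €18,170, which is 13 full-or-partial €1,500 increments; reduction = 13 × €125 = €1,625, leaving €3,312.
Child Care Credit: €269,770 is below the €364,100 cutoff, so the full €3,250 applies.
Caregiver Credit: €269,770 is at or above €265,800, so the credit is €0.
Total: €0 + €3,312 + €3,250 + €0 = €6,562.

€6,562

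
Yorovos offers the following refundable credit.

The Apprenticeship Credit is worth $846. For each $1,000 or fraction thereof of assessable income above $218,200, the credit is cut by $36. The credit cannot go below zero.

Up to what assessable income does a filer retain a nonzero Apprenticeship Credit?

$241,200

After 23 increments the reduction is 23 × $36 = $828, leaving $18; one more increment wipes it out. Increment 23 ends at excess 23 × $1,000 = $23,000, so the highest qualifying income is $218,200 + $23,000 = $241,200.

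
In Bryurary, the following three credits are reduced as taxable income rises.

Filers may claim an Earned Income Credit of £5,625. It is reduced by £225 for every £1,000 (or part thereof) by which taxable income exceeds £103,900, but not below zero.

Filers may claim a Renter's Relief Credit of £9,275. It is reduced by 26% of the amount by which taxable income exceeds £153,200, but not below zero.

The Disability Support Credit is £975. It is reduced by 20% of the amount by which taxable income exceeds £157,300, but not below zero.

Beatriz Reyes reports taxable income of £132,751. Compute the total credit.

Earned Income Credit: income exceeds £103,900 by £28,851 → 29 increments × £225 = £6,525 ≥ base, so the credit is £0.
Renter's Relief Credit: £132,751 is at or below the £153,200 threshold, so the full £9,275 applies.
Disability Support Credit: £132,751 is at or below the £157,300 threshold, so the full £975 applies.
Total: £0 + £9,275 + £975 = £10,250.

£10,250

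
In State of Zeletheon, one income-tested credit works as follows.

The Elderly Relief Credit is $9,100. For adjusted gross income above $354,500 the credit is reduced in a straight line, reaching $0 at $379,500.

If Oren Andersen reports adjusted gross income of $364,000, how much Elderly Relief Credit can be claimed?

Elderly Relief Credit: $364,000 is $9,500 into a $25,000 phase-out range, leaving 15,500/25,000 of the credit: $9,100 × 15,500/25,000 = $5,642.

$5,642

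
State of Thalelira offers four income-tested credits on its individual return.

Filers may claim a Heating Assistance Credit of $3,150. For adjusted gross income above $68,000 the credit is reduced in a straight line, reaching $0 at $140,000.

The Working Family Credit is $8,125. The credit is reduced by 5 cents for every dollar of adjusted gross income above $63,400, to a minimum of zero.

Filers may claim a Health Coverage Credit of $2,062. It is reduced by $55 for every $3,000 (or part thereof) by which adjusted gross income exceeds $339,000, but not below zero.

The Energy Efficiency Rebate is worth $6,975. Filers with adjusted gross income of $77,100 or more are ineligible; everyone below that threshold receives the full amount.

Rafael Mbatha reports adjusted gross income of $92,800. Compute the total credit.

Heating Assistance Credit: $92,800 is $24,800 into a $72,000 phase-out range, leaving 47,200/72,000 of the credit: $3,150 × 47,200/72,000 = $2,065.
Working Family Credit: 5% of the $29,400 excess over $63,400 is $1,470; credit = $8,125 − $1,470 = $6,655.
Health Coverage Credit: $92,800 is at or below the $339,000 threshold, so the full $2,062 applies.
Energy Efficiency Rebate: $92,800 meets or exceeds the $77,100 cutoff, so the credit is $0.
Total: $2,065 + $6,655 + $2,062 + $0 = $10,782.

$10,782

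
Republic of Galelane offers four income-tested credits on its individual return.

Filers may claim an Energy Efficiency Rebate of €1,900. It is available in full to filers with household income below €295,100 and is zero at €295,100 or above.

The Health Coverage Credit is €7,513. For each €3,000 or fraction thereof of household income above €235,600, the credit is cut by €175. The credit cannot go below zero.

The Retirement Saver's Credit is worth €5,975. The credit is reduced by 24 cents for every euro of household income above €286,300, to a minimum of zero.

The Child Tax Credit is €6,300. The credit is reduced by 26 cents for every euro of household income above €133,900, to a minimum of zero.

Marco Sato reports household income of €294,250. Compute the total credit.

Energy Efficiency Rebate: €294,250 is below the €295,100 cutoff, so the full €1,900 applies.
Health Coverage Credit: income exceeds €235,600 by €58,650, which is 20 full-or-partial €3,000 increments; reduction = 20 × €175 = €3,500, leaving €4,013.
Retirement Saver's Credit: 24% of the €7,950 excess over €286,300 is €1,908; credit = €5,975 − €1,908 = €4,067.
Child Tax Credit: 26% of the €160,350 excess over €133,900 is €41,691 ≥ base, so the credit is €0.
Total: €1,900 + €4,013 + €4,067 + €0 = €9,980.

€9,980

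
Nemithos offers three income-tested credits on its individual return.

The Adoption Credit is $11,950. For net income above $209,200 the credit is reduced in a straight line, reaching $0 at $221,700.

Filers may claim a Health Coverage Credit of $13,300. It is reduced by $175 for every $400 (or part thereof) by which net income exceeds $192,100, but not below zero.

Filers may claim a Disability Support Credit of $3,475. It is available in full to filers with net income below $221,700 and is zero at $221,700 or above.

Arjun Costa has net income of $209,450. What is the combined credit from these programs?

$20,786

Adoption Credit: $209,450 is $250 into a $12,500 phase-out range, leaving 12,250/12,500 of the credit: $11,950 × 12,250/12,500 = $11,711.
Health Coverage Credit: income exceeds $192,100 by $17,350, which is 44 full-or-partial $400 increments; reduction = 44 × $175 = $7,700, leaving $5,600.
Disability Support Credit: $209,450 is below the $221,700 cutoff, so the full $3,475 applies.
Total: $11,711 + $5,600 + $3,475 = $20,786.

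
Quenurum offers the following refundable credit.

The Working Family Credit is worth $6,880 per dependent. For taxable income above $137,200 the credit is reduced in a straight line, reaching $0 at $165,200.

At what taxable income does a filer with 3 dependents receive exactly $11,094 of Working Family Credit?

Full credit = 3 × $6,880 = $20,640.
$11,094 is 11,094/20,640 of the full $20,640, so 9,546/20,640 of the $28,000 range has been used: income = $137,200 + $28,000 × 9,546/20,640 = $150,150.

$150,150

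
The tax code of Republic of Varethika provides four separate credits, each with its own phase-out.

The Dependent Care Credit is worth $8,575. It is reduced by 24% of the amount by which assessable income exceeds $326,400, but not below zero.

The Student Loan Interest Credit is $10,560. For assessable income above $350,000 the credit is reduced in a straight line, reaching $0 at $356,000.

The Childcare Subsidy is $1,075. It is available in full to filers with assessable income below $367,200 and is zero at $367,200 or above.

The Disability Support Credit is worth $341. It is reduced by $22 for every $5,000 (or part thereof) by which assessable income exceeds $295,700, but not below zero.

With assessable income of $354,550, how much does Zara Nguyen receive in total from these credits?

Dependent Care Credit: 24% of the $28,150 excess over $326,400 is $6,756; credit = $8,575 − $6,756 = $1,819.
Student Loan Interest Credit: $354,550 is $4,550 into a $6,000 phase-out range, leaving 1,450/6,000 of the credit: $10,560 × 1,450/6,000 = $2,552.
Childcare Subsidy: $354,550 is below the $367,200 cutoff, so the full $1,075 applies.
Disability Support Credit: income exceeds $295,700 by $58,850, which is 12 full-or-partial $5,000 increments; reduction = 12 × $22 = $264, leaving $77.
Total: $1,819 + $2,552 + $1,075 + $77 = $5,523.

$5,523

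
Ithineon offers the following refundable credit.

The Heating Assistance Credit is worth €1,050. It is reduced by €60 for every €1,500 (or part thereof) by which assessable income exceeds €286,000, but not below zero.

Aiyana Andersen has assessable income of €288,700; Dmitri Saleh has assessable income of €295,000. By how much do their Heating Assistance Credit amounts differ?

Aiyana (€288,700): Heating Assistance Credit: income exceeds €286,000 by €2,700, which is 2 full-or-partial €1,500 increments; reduction = 2 × €60 = €120, leaving €930.
Dmitri (€295,000): Heating Assistance Credit: income exceeds €286,000 by €9,000, which is 6 full-or-partial €1,500 increments; reduction = 6 × €60 = €360, leaving €690.
Difference: |€930 − €690| = €240.

€240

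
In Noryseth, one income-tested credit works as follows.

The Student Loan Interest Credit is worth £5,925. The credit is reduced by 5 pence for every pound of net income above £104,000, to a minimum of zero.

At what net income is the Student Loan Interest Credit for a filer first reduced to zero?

The credit falls by 5% of each pound above £104,000, so it reaches zero when the excess is £5,925 / 5% = £118,500: income = £104,000 + £118,500 = £222,500.

£222,500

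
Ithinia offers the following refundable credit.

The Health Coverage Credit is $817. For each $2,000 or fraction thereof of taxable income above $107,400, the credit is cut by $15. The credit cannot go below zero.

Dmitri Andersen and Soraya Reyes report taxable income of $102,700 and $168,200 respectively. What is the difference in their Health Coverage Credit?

$465

Dmitri ($102,700): Health Coverage Credit: $102,700 is at or below the $107,400 threshold, so the full $817 applies.
Soraya ($168,200): Health Coverage Credit: income exceeds $107,400 by $60,800, which is 31 full-or-partial $2,000 increments; reduction = 31 × $15 = $465, leaving $352.
Difference: |$817 − $352| = $465.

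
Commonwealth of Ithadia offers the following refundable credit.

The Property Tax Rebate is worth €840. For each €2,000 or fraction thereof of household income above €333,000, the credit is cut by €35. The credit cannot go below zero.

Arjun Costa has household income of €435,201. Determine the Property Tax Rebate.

Property Tax Rebate: income exceeds €333,000 by €102,201 → 52 increments × €35 = €1,820 ≥ base, so the credit is €0.

€0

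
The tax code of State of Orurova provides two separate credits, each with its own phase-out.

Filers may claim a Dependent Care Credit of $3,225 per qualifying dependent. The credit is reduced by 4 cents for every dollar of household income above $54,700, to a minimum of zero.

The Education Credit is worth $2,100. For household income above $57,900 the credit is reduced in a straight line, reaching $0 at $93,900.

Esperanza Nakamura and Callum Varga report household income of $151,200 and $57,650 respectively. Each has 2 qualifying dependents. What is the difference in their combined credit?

Esperanza ($151,200): Dependent Care Credit: base = 2 × $3,225 = $6,450. 4% of the $96,500 excess over $54,700 is $3,860; credit = $6,450 − $3,860 = $2,590. Education Credit: $151,200 is at or above $93,900, so the credit is $0. total $2,590 + $0 = $2,590
Callum ($57,650): Dependent Care Credit: base = 2 × $3,225 = $6,450. 4% of the $2,950 excess over $54,700 is $118; credit = $6,450 − $118 = $6,332. Education Credit: $57,650 is at or below the $57,900 threshold, so the full $2,100 applies. total $6,332 + $2,100 = $8,432
Difference: |$2,590 − $8,432| = $5,842.

$5,842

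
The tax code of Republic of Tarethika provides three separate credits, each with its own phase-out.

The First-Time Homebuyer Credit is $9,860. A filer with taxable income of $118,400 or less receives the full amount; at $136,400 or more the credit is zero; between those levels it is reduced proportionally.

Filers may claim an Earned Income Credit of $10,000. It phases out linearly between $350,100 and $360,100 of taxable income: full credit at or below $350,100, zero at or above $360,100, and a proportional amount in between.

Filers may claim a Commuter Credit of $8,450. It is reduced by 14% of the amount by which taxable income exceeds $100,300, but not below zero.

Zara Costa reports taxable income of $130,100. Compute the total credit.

$17,729

First-Time Homebuyer Credit: $130,100 is $11,700 into a $18,000 phase-out range, leaving 6,300/18,000 of the credit: $9,860 × 6,300/18,000 = $3,451.
Earned Income Credit: $130,100 is at or below the $350,100 threshold, so the full $10,000 applies.
Commuter Credit: 14% of the $29,800 excess over $100,300 is $4,172; credit = $8,450 − $4,172 = $4,278.
Total: $3,451 + $10,000 + $4,278 = $17,729.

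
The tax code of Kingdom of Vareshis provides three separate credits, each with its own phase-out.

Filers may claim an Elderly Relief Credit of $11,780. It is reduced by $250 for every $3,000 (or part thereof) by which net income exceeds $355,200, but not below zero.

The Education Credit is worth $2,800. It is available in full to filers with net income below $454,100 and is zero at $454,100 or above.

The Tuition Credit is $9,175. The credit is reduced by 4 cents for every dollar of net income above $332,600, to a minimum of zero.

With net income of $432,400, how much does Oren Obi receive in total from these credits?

$13,263

Elderly Relief Credit: income exceeds $355,200 by $77,200, which is 26 full-or-partial $3,000 increments; reduction = 26 × $250 = $6,500, leaving $5,280.
Education Credit: $432,400 is below the $454,100 cutoff, so the full $2,800 applies.
Tuition Credit: 4% of the $99,800 excess over $332,600 is $3,992; credit = $9,175 − $3,992 = $5,183.
Total: $5,280 + $2,800 + $5,183 = $13,263.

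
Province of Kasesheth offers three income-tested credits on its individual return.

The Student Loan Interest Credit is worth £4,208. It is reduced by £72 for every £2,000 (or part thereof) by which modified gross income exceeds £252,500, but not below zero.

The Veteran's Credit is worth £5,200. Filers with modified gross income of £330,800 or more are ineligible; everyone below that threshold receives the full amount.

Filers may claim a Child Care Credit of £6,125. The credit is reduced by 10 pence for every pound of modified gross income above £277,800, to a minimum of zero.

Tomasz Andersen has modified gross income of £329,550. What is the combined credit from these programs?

Student Loan Interest Credit: income exceeds £252,500 by £77,050, which is 39 full-or-partial £2,000 increments; reduction = 39 × £72 = £2,808, leaving £1,400.
Veteran's Credit: £329,550 is below the £330,800 cutoff, so the full £5,200 applies.
Child Care Credit: 10% of the £51,750 excess over £277,800 is £5,175; credit = £6,125 − £5,175 = £950.
Total: £1,400 + £5,200 + £950 = £7,550.

£7,550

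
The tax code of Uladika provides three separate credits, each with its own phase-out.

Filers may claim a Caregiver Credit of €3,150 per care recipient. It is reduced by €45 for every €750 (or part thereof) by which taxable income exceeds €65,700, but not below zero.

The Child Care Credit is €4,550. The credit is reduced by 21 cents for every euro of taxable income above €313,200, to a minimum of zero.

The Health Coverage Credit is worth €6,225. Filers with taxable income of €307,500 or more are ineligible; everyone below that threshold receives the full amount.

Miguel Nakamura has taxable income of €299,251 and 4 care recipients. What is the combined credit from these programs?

€10,775

Caregiver Credit: base = 4 × €3,150 = €12,600. income exceeds €65,700 by €233,551 → 312 increments × €45 = €14,040 ≥ base, so the credit is €0.
Child Care Credit: €299,251 is at or below the €313,200 threshold, so the full €4,550 applies.
Health Coverage Credit: €299,251 is below the €307,500 cutoff, so the full €6,225 applies.
Total: €0 + €4,550 + €6,225 = €10,775.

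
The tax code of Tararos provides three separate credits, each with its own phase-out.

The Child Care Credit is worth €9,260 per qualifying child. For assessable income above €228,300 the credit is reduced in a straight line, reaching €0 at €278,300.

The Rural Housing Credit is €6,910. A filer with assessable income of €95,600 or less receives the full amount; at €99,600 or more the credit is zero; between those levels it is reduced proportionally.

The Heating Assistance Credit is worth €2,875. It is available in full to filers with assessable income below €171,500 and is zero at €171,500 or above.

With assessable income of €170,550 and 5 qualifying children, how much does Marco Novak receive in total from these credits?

Child Care Credit: base = 5 × €9,260 = €46,300. €170,550 is at or below the €228,300 threshold, so the full €46,300 applies.
Rural Housing Credit: €170,550 is at or above €99,600, so the credit is €0.
Heating Assistance Credit: €170,550 is below the €171,500 cutoff, so the full €2,875 applies.
Total: €46,300 + €0 + €2,875 = €49,175.

€49,175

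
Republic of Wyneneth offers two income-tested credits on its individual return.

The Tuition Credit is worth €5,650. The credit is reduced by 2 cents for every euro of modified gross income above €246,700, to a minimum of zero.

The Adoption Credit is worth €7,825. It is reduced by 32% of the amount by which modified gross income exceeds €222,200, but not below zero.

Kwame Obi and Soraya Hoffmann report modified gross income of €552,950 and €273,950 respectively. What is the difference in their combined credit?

€5,105

Kwame (€552,950): Tuition Credit: 2% of the €306,250 excess over €246,700 is €6,125 ≥ base, so the credit is €0. Adoption Credit: 32% of the €330,750 excess over €222,200 is €105,840 ≥ base, so the credit is €0. total €0 + €0 = €0
Soraya (€273,950): Tuition Credit: 2% of the €27,250 excess over €246,700 is €545; credit = €5,650 − €545 = €5,105. Adoption Credit: 32% of the €51,750 excess over €222,200 is €16,560 ≥ base, so the credit is €0. total €5,105 + €0 = €5,105
Difference: |€0 − €5,105| = €5,105.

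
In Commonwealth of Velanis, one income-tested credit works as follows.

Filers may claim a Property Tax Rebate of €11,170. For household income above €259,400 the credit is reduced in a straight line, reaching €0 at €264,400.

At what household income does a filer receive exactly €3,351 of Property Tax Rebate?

€262,900

€3,351 is 3,351/11,170 of the full €11,170, so 7,819/11,170 of the €5,000 range has been used: income = €259,400 + €5,000 × 7,819/11,170 = €262,900.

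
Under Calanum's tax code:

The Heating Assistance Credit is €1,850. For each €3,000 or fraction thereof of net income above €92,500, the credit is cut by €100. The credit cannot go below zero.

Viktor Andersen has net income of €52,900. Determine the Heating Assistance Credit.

€1,850

Heating Assistance Credit: €52,900 is at or below the €92,500 threshold, so the full €1,850 applies.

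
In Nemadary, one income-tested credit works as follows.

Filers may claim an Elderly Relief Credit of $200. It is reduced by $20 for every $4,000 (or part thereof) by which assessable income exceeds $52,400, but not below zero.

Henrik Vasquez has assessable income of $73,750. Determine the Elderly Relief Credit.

Elderly Relief Credit: income exceeds $52,400 by $21,350, which is 6 full-or-partial $4,000 increments; reduction = 6 × $20 = $120, leaving $80.

$80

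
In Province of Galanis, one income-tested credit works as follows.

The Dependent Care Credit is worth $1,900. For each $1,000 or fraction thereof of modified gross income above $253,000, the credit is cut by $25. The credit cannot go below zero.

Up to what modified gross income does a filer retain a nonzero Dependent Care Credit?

$328,000

After 75 increments the reduction is 75 × $25 = $1,875, leaving $25; one more increment wipes it out. Increment 75 ends at excess 75 × $1,000 = $75,000, so the highest qualifying income is $253,000 + $75,000 = $328,000.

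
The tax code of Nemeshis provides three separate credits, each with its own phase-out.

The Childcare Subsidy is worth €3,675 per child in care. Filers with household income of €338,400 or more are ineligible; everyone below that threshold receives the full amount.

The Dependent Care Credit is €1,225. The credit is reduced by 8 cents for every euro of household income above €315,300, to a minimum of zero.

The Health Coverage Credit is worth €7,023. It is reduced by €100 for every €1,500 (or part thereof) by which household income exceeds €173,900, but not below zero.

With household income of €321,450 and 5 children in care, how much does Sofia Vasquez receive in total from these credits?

€19,108

Childcare Subsidy: base = 5 × €3,675 = €18,375. €321,450 is below the €338,400 cutoff, so the full €18,375 applies.
Dependent Care Credit: 8% of the €6,150 excess over €315,300 is €492; credit = €1,225 − €492 = €733.
Health Coverage Credit: income exceeds €173,900 by €147,550 → 99 increments × €100 = €9,900 ≥ base, so the credit is €0.
Total: €18,375 + €733 + €0 = €19,108.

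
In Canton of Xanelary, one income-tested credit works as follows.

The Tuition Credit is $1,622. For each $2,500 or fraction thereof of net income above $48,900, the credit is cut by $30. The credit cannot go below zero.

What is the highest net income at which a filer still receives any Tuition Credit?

After 54 increments the reduction is 54 × $30 = $1,620, leaving $2; one more increment wipes it out. Increment 54 ends at excess 54 × $2,500 = $135,000, so the highest qualifying income is $48,900 + $135,000 = $183,900.

$183,900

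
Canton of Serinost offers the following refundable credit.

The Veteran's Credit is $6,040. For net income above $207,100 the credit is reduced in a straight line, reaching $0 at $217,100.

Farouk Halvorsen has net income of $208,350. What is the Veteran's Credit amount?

Veteran's Credit: $208,350 is $1,250 into a $10,000 phase-out range, leaving 8,750/10,000 of the credit: $6,040 × 8,750/10,000 = $5,285.

$5,285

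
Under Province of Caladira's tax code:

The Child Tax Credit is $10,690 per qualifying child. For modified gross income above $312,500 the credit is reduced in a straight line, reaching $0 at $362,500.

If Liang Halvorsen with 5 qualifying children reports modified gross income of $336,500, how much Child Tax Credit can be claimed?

$27,794

Child Tax Credit: base = 5 × $10,690 = $53,450. $336,500 is $24,000 into a $50,000 phase-out range, leaving 26,000/50,000 of the credit: $53,450 × 26,000/50,000 = $27,794.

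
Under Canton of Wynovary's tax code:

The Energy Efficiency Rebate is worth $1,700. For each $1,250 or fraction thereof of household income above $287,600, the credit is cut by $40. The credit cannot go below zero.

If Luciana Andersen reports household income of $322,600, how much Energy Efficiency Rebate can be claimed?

$580

Energy Efficiency Rebate: income exceeds $287,600 by $35,000, which is 28 full-or-partial $1,250 increments; reduction = 28 × $40 = $1,120, leaving $580.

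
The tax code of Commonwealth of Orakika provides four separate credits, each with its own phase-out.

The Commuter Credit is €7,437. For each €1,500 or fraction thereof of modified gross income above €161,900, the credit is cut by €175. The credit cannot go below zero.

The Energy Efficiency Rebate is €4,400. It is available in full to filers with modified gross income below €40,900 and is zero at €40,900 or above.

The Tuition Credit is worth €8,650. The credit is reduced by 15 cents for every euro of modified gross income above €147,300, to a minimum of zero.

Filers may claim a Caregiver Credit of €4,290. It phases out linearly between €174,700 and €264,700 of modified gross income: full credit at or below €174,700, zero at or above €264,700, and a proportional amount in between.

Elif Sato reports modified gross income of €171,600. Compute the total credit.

Commuter Credit: income exceeds €161,900 by €9,700, which is 7 full-or-partial €1,500 increments; reduction = 7 × €175 = €1,225, leaving €6,212.
Energy Efficiency Rebate: €171,600 meets or exceeds the €40,900 cutoff, so the credit is €0.
Tuition Credit: 15% of the €24,300 excess over €147,300 is €3,645; credit = €8,650 − €3,645 = €5,005.
Caregiver Credit: €171,600 is at or below the €174,700 threshold, so the full €4,290 applies.
Total: €6,212 + €0 + €5,005 + €4,290 = €15,507.

€15,507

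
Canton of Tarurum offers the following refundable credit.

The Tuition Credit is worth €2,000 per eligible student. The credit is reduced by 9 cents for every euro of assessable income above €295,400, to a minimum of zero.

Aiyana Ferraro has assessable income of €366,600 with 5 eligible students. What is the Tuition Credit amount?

€3,592

Tuition Credit: base = 5 × €2,000 = €10,000. 9% of the €71,200 excess over €295,400 is €6,408; credit = €10,000 − €6,408 = €3,592.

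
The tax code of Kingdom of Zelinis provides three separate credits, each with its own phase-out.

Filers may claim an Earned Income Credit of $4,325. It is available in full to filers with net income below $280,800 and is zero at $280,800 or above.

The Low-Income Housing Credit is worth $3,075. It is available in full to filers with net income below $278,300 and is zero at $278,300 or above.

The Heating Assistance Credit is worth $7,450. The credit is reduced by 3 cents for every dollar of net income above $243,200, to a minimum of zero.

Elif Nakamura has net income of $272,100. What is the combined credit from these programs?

Earned Income Credit: $272,100 is below the $280,800 cutoff, so the full $4,325 applies.
Low-Income Housing Credit: $272,100 is below the $278,300 cutoff, so the full $3,075 applies.
Heating Assistance Credit: 3% of the $28,900 excess over $243,200 is $867; credit = $7,450 − $867 = $6,583.
Total: $4,325 + $3,075 + $6,583 = $13,983.

$13,983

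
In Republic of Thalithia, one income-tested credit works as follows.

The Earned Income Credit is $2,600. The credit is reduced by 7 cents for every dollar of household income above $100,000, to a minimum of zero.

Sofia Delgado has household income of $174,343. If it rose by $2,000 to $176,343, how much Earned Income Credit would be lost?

At $174,343 — 7% of the $74,343 excess over $100,000 is $5,204.01 ≥ base, so the credit is $0.
At $176,343 — 7% of the $76,343 excess over $100,000 is $5,344.01 ≥ base, so the credit is $0.
Lost: $0 − $0 = $0.

$0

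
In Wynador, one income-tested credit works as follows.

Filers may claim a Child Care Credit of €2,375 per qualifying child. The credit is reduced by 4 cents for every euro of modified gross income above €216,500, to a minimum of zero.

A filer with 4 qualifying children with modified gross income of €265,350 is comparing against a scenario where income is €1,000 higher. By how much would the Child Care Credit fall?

€40

At €265,350 — base = 4 × €2,375 = €9,500. 4% of the €48,850 excess over €216,500 is €1,954; credit = €9,500 − €1,954 = €7,546.
At €266,350 — base = 4 × €2,375 = €9,500. 4% of the €49,850 excess over €216,500 is €1,994; credit = €9,500 − €1,994 = €7,506.
Lost: €7,546 − €7,506 = €40.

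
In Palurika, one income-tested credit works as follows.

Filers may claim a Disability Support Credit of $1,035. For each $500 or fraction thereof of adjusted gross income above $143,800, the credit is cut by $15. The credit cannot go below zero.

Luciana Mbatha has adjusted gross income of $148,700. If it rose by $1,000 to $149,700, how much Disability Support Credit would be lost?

$30

At $148,700 — income exceeds $143,800 by $4,900, which is 10 full-or-partial $500 increments; reduction = 10 × $15 = $150, leaving $885.
At $149,700 — income exceeds $143,800 by $5,900, which is 12 full-or-partial $500 increments; reduction = 12 × $15 = $180, leaving $855.
Lost: $885 − $855 = $30.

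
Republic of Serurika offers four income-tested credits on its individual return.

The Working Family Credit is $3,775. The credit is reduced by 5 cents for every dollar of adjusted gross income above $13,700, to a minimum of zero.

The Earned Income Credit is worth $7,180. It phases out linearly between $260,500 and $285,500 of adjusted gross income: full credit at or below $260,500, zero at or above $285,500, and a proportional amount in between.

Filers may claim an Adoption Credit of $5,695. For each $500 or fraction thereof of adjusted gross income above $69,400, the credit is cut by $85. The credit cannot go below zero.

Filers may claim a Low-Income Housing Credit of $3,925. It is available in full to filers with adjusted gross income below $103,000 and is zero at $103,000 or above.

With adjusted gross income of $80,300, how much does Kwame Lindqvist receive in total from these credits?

Working Family Credit: 5% of the $66,600 excess over $13,700 is $3,330; credit = $3,775 − $3,330 = $445.
Earned Income Credit: $80,300 is at or below the $260,500 threshold, so the full $7,180 applies.
Adoption Credit: income exceeds $69,400 by $10,900, which is 22 full-or-partial $500 increments; reduction = 22 × $85 = $1,870, leaving $3,825.
Low-Income Housing Credit: $80,300 is below the $103,000 cutoff, so the full $3,925 applies.
Total: $445 + $7,180 + $3,825 + $3,925 = $15,375.

$15,375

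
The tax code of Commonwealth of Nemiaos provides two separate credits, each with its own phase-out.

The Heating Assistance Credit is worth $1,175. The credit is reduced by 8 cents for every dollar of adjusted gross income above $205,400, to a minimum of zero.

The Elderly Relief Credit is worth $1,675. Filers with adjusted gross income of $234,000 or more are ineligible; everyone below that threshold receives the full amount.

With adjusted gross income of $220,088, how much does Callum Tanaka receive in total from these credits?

Heating Assistance Credit: 8% of the $14,688 excess over $205,400 is $1,175.04 ≥ base, so the credit is $0.
Elderly Relief Credit: $220,088 is below the $234,000 cutoff, so the full $1,675 applies.
Total: $0 + $1,675 = $1,675.

$1,675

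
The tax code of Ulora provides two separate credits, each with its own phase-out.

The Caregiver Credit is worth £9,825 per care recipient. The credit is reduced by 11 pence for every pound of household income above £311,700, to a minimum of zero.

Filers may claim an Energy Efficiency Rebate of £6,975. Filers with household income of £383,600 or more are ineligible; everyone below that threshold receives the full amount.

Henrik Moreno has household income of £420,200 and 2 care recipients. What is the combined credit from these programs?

Caregiver Credit: base = 2 × £9,825 = £19,650. 11% of the £108,500 excess over £311,700 is £11,935; credit = £19,650 − £11,935 = £7,715.
Energy Efficiency Rebate: £420,200 meets or exceeds the £383,600 cutoff, so the credit is £0.
Total: £7,715 + £0 = £7,715.

£7,715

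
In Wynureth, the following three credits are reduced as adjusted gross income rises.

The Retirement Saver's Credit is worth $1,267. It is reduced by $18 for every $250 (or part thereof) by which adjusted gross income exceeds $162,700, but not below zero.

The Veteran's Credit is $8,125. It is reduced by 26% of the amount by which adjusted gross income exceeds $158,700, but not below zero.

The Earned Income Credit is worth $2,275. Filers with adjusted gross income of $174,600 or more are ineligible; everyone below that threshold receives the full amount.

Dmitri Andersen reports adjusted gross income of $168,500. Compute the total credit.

Retirement Saver's Credit: income exceeds $162,700 by $5,800, which is 24 full-or-partial $250 increments; reduction = 24 × $18 = $432, leaving $835.
Veteran's Credit: 26% of the $9,800 excess over $158,700 is $2,548; credit = $8,125 − $2,548 = $5,577.
Earned Income Credit: $168,500 is below the $174,600 cutoff, so the full $2,275 applies.
Total: $835 + $5,577 + $2,275 = $8,687.

$8,687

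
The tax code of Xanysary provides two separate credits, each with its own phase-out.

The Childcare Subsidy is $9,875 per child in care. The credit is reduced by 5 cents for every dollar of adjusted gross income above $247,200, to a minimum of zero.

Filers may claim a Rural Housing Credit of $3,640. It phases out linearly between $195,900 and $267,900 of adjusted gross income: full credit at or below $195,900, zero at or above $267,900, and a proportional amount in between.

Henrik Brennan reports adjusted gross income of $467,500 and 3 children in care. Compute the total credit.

$18,610

Childcare Subsidy: base = 3 × $9,875 = $29,625. 5% of the $220,300 excess over $247,200 is $11,015; credit = $29,625 − $11,015 = $18,610.
Rural Housing Credit: $467,500 is at or above $267,900, so the credit is $0.
Total: $18,610 + $0 = $18,610.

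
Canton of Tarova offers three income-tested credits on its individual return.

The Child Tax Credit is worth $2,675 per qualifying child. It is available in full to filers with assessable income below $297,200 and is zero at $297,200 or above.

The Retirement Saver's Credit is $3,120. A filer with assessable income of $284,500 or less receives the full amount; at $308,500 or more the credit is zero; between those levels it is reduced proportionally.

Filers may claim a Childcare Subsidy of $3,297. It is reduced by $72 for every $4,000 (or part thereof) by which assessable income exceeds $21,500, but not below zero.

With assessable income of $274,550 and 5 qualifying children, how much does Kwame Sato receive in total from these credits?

Child Tax Credit: base = 5 × $2,675 = $13,375. $274,550 is below the $297,200 cutoff, so the full $13,375 applies.
Retirement Saver's Credit: $274,550 is at or below the $284,500 threshold, so the full $3,120 applies.
Childcare Subsidy: income exceeds $21,500 by $253,050 → 64 increments × $72 = $4,608 ≥ base, so the credit is $0.
Total: $13,375 + $3,120 + $0 = $16,495.

$16,495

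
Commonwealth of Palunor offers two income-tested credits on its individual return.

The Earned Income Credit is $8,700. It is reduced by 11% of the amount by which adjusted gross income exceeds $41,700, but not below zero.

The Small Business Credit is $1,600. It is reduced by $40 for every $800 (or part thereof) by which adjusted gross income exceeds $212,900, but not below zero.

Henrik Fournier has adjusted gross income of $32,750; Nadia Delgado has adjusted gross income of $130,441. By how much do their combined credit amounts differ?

$8,700

Henrik ($32,750): Earned Income Credit: $32,750 is at or below the $41,700 threshold, so the full $8,700 applies. Small Business Credit: $32,750 is at or below the $212,900 threshold, so the full $1,600 applies. total $8,700 + $1,600 = $10,300
Nadia ($130,441): Earned Income Credit: 11% of the $88,741 excess over $41,700 is $9,761.51 ≥ base, so the credit is $0. Small Business Credit: $130,441 is at or below the $212,900 threshold, so the full $1,600 applies. total $0 + $1,600 = $1,600
Difference: |$10,300 − $1,600| = $8,700.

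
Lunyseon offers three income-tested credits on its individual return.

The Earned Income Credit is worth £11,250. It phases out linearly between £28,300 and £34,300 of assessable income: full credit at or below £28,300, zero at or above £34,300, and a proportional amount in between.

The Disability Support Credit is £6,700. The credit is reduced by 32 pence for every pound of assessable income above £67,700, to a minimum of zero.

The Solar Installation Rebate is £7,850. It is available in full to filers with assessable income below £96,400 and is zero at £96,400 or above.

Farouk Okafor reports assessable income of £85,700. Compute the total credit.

Earned Income Credit: £85,700 is at or above £34,300, so the credit is £0.
Disability Support Credit: 32% of the £18,000 excess over £67,700 is £5,760; credit = £6,700 − £5,760 = £940.
Solar Installation Rebate: £85,700 is below the £96,400 cutoff, so the full £7,850 applies.
Total: £0 + £940 + £7,850 = £8,790.

£8,790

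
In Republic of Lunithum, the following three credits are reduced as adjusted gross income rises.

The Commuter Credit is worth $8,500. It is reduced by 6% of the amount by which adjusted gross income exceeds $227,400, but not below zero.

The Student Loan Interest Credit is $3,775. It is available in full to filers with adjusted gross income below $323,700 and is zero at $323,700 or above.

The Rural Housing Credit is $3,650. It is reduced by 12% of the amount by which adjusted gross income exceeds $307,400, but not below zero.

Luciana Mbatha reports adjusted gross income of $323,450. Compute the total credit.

Commuter Credit: 6% of the $96,050 excess over $227,400 is $5,763; credit = $8,500 − $5,763 = $2,737.
Student Loan Interest Credit: $323,450 is below the $323,700 cutoff, so the full $3,775 applies.
Rural Housing Credit: 12% of the $16,050 excess over $307,400 is $1,926; credit = $3,650 − $1,926 = $1,724.
Total: $2,737 + $3,775 + $1,724 = $8,236.

$8,236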